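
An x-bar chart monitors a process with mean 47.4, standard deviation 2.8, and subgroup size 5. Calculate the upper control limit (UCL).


UCL = 47.4 + 3 * 2.8 / sqrt(5)

51.16


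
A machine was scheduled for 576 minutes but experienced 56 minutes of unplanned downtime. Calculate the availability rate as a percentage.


Formula: Availability = (Planned Time - Downtime) / Planned Time * 100
Uptime = 576 - 56 = 520 min
Availability = 520 / 576 * 100 = 90.3%

90.3%


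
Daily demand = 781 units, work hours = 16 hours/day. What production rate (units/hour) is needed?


Formula: Production Rate = Daily Demand / Available Hours
Rate = 781 units/day / 16 hours/day
Rate = 48.8 units/hour

48.8 units/hour


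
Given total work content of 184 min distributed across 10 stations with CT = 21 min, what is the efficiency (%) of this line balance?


Formula: Efficiency = Sum of Task Times / (N_stations * CT) * 100
Total station capacity = 10 stations * 21 min = 210 min
Efficiency = 184 / 210 * 100 = 87.6%

87.6%


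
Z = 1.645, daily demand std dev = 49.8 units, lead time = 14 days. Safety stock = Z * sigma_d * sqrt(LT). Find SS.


Formula: SS = z * sigma_d * sqrt(LT)
sqrt(LT) = sqrt(14) = 3.7417
SS = 1.645 * 49.8 * 3.7417
SS = 306.5 units

306.5 units


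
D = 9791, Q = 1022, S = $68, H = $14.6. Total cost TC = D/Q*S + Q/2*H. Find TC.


TC = 9791/1022 * 68 + 1022/2 * 14.6

$8112.06


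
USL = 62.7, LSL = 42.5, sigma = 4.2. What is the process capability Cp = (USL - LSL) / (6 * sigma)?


Cp = (62.7 - 42.5) / (6 * 4.2)

0.8


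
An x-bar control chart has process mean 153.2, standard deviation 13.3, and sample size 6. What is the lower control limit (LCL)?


LCL = 153.2 - 3 * 13.3 / sqrt(6)

136.91


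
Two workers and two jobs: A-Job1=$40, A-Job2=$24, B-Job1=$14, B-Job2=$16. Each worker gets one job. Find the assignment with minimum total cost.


Option 1: A->1 + B->2 = $40 + $16 = $56
Option 2: A->2 + B->1 = $24 + $14 = $38
Min cost = min($56, $38) = $38

$38


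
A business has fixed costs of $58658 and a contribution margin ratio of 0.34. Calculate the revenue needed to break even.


Formula: BER = Fixed Costs / Contribution Margin Ratio
BER = $58658 / 0.34
BER = $172523.53 (to the nearest cent)

$172523.53


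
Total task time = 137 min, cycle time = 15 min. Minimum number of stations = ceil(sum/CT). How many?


Formula: N_min = ceil(Sum of Task Times / Cycle Time)
N_min = ceil(137 min / 15 min) = ceil(9.1333)
N_min = 10 stations

10


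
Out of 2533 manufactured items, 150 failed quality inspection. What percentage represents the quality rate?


Formula: Quality Rate = Good Pieces / Total Pieces * 100
Good pieces = 2533 - 150 = 2383
QR = 2383 / 2533 * 100 = 94.1%

94.1%


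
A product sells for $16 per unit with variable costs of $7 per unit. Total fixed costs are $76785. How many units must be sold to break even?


Formula: BEQ = Fixed Costs / (Price - Variable Cost)
Contribution margin = $16 - $7 = $9/unit
BEQ = ceil($76785 / $9/unit) = ceil(8531.67) = 8532 units

8532 units


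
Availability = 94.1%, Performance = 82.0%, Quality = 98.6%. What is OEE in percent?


Formula: OEE = Availability * Performance * Quality / 10000
A * P = 94.1% * 82.0% / 100 = 77.16%
OEE = 77.16% * 98.6% / 100 = 76.1%

76.1%


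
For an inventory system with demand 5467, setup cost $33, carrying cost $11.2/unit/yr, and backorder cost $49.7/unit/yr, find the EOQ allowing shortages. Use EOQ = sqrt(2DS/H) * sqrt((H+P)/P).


Formula: EOQ* = sqrt(2DS/H) * sqrt((H+P)/P)
Base EOQ = sqrt(2*5467*33/11.2) = 179.49 units
Correction = sqrt((11.2+49.7)/49.7) = 1.10696
EOQ* = 179.49 * 1.10696 = 198.7 units

198.7 units


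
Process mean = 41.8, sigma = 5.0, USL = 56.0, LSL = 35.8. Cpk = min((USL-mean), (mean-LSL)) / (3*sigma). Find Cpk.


Cpu = (56.0 - 41.8) / (3 * 5.0) = 0.95
Cpl = (41.8 - 35.8) / (3 * 5.0) = 0.4
Cpk = min(0.95, 0.4) = 0.4

0.4


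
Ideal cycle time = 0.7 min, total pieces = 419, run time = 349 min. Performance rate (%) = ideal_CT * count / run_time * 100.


Formula: Performance = (Ideal CT * Total Count) / Run Time * 100
Ideal output time = 0.7 * 419 = 293.3 min
Performance = 293.3 / 349 * 100 = 84.0%

84.0%


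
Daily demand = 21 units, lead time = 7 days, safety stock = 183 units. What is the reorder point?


Formula: ROP = (Daily Demand * Lead Time) + Safety Stock
Demand during lead time = 21 * 7 = 147 units
ROP = 147 + 183 = 330 units

330 units


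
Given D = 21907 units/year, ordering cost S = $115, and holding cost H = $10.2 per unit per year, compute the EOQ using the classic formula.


Formula: EOQ = sqrt(2 * D * S / H)
Numerator: 2 * 21907 * 115 = 5038610
2DS/H = 5038610 / 10.2 = 493981.4
EOQ = sqrt(493981.4) = 702.8 units

702.8 units


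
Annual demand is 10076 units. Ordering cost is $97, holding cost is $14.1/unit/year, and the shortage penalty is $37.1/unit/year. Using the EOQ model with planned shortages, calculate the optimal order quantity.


Formula: EOQ* = sqrt(2DS/H) * sqrt((H+P)/P)
Base EOQ = sqrt(2*10076*97/14.1) = 372.34 units
Correction = sqrt((14.1+37.1)/37.1) = 1.17476
EOQ* = 372.34 * 1.17476 = 437.4 units

437.4 units


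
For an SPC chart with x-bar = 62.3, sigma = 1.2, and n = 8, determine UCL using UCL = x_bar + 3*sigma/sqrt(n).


UCL = 62.3 + 3 * 1.2 / sqrt(8)

63.57


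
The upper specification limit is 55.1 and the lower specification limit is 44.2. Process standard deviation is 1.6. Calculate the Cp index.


Cp = (55.1 - 44.2) / (6 * 1.6)

1.14


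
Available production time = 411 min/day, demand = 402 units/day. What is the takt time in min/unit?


Formula: Takt Time = Available Production Time / Customer Demand
Takt = 411 min/day / 402 units/day
Takt = 1.02 min/unit

1.02 min/unit


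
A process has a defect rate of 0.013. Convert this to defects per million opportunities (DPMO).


DPMO = defect_rate * 1000000 = 0.013 * 1000000

13000


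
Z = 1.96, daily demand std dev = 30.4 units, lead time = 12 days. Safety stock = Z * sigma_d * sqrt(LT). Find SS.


Formula: SS = z * sigma_d * sqrt(LT)
sqrt(LT) = sqrt(12) = 3.4641
SS = 1.96 * 30.4 * 3.4641
SS = 206.4 units

206.4 units


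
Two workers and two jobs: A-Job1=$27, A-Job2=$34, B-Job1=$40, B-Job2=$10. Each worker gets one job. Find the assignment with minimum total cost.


Option 1: A->1 + B->2 = $27 + $10 = $37
Option 2: A->2 + B->1 = $34 + $40 = $74
Min cost = min($37, $74) = $37

$37


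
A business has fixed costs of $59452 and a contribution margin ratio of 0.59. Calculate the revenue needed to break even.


Formula: BER = Fixed Costs / Contribution Margin Ratio
BER = $59452 / 0.59
BER = $100766.10 (to the nearest cent)

$100766.10


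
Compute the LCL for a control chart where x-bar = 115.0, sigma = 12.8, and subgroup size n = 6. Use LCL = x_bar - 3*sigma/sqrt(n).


LCL = 115.0 - 3 * 12.8 / sqrt(6)

99.32


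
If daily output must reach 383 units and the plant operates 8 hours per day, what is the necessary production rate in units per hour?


Formula: Production Rate = Daily Demand / Available Hours
Rate = 383 units/day / 8 hours/day
Rate = 47.9 units/hour

47.9 units/hour


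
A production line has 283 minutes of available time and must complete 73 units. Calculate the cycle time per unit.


Formula: CT = Available Time / Number of Units
CT = 283 min / 73 units
CT = 3.88 min/unit

3.88 min/unit


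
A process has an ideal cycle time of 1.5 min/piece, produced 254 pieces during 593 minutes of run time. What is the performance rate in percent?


Formula: Performance = (Ideal CT * Total Count) / Run Time * 100
Ideal output time = 1.5 * 254 = 381.0 min
Performance = 381.0 / 593 * 100 = 64.2%

64.2%


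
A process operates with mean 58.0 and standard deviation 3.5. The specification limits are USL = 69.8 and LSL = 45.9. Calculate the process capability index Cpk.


Cpu = (69.8 - 58.0) / (3 * 3.5) = 1.12
Cpl = (58.0 - 45.9) / (3 * 3.5) = 1.15
Cpk = min(1.12, 1.15) = 1.12

1.12


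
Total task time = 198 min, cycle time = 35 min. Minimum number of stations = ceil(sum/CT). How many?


Formula: N_min = ceil(Sum of Task Times / Cycle Time)
N_min = ceil(198 min / 35 min) = ceil(5.6571)
N_min = 6 stations

6


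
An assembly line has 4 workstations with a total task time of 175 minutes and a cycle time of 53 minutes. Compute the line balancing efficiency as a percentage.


Formula: Efficiency = Sum of Task Times / (N_stations * CT) * 100
Total station capacity = 4 stations * 53 min = 212 min
Efficiency = 175 / 212 * 100 = 82.5%

82.5%


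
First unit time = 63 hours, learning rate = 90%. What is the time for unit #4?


Formula: T_n = T_1 * (learning_rate)^(log2(n)) where learning_rate = rate/100
Doublings = log2(4) = 2
T_n = 63 * 0.9^2
T_n = 63 * 0.81 = 51.0 hours

51.0 hours


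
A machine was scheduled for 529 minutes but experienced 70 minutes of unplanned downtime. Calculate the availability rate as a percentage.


Formula: Availability = (Planned Time - Downtime) / Planned Time * 100
Uptime = 529 - 70 = 459 min
Availability = 459 / 529 * 100 = 86.8%

86.8%


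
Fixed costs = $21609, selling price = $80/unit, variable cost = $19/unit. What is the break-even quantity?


Formula: BEQ = Fixed Costs / (Price - Variable Cost)
Contribution margin = $80 - $19 = $61/unit
BEQ = ceil($21609 / $61/unit) = ceil(354.25) = 355 units

355 units


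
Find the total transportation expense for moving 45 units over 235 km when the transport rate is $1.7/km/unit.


TC = dist * cost * units = 235 * 1.7 * 45 = $17977.50

$17977.50


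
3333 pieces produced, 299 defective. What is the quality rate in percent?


Formula: Quality Rate = Good Pieces / Total Pieces * 100
Good pieces = 3333 - 299 = 3034
QR = 3034 / 3333 * 100 = 91.0%

91.0%


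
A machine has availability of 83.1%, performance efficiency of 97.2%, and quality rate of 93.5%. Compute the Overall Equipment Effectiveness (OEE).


Formula: OEE = Availability * Performance * Quality / 10000
A * P = 83.1% * 97.2% / 100 = 80.77%
OEE = 80.77% * 93.5% / 100 = 75.5%

75.5%


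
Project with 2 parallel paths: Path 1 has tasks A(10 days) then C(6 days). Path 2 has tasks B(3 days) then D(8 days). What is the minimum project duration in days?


Path 1 = 10 + 6 = 16 days
Path 2 = 3 + 8 = 11 days
Duration = max(16, 11) = 16 days

16 days


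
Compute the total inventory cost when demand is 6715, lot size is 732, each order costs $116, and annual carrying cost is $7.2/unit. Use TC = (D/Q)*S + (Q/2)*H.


TC = 6715/732 * 116 + 732/2 * 7.2

$3699.33


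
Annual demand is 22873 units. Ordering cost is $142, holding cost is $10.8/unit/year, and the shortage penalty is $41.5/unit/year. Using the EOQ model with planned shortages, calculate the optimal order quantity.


Formula: EOQ* = sqrt(2DS/H) * sqrt((H+P)/P)
Base EOQ = sqrt(2*22873*142/10.8) = 775.55 units
Correction = sqrt((10.8+41.5)/41.5) = 1.1226
EOQ* = 775.55 * 1.1226 = 870.6 units

870.6 units


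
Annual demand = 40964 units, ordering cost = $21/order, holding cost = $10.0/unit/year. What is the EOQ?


Formula: EOQ = sqrt(2 * D * S / H)
Numerator: 2 * 40964 * 21 = 1720488
2DS/H = 1720488 / 10.0 = 172048.8
EOQ = sqrt(172048.8) = 414.8 units

414.8 units


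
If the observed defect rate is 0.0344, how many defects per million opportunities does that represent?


DPMO = defect_rate * 1000000 = 0.0344 * 1000000

34400


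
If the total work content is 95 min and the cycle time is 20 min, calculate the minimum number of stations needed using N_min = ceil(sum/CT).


Formula: N_min = ceil(Sum of Task Times / Cycle Time)
N_min = ceil(95 min / 20 min) = ceil(4.75)
N_min = 5 stations

5


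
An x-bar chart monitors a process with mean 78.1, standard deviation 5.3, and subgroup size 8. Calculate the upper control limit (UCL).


UCL = 78.1 + 3 * 5.3 / sqrt(8)

83.72


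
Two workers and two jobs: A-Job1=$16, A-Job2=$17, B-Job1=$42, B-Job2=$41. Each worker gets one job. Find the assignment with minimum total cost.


Option 1: A->1 + B->2 = $16 + $41 = $57
Option 2: A->2 + B->1 = $17 + $42 = $59
Min cost = min($57, $59) = $57

$57


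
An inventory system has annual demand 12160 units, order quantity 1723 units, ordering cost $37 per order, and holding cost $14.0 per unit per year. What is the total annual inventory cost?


TC = 12160/1723 * 37 + 1723/2 * 14.0

$12322.13


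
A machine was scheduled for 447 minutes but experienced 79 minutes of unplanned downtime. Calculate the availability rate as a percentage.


Formula: Availability = (Planned Time - Downtime) / Planned Time * 100
Uptime = 447 - 79 = 368 min
Availability = 368 / 447 * 100 = 82.3%

82.3%


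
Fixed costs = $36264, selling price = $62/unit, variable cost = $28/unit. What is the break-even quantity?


Formula: BEQ = Fixed Costs / (Price - Variable Cost)
Contribution margin = $62 - $28 = $34/unit
BEQ = ceil($36264 / $34/unit) = ceil(1066.59) = 1067 units

1067 units


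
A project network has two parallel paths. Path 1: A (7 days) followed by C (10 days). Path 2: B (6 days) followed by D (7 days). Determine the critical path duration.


Path 1 = 7 + 10 = 17 days
Path 2 = 6 + 7 = 13 days
Duration = max(17, 13) = 17 days

17 days


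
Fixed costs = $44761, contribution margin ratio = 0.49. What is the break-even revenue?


Formula: BER = Fixed Costs / Contribution Margin Ratio
BER = $44761 / 0.49
BER = $91348.98 (to the nearest cent)

$91348.98


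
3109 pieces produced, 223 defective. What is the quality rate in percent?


Formula: Quality Rate = Good Pieces / Total Pieces * 100
Good pieces = 3109 - 223 = 2886
QR = 2886 / 3109 * 100 = 92.8%

92.8%


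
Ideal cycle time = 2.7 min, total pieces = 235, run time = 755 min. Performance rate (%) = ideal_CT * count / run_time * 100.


Formula: Performance = (Ideal CT * Total Count) / Run Time * 100
Ideal output time = 2.7 * 235 = 634.5 min
Performance = 634.5 / 755 * 100 = 84.0%

84.0%


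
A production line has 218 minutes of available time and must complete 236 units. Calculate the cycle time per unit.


Formula: CT = Available Time / Number of Units
CT = 218 min / 236 units
CT = 0.92 min/unit

0.92 min/unit


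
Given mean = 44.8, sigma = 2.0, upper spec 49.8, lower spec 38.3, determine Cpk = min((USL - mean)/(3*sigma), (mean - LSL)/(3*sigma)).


Cpu = (49.8 - 44.8) / (3 * 2.0) = 0.83
Cpl = (44.8 - 38.3) / (3 * 2.0) = 1.08
Cpk = min(0.83, 1.08) = 0.83

0.83


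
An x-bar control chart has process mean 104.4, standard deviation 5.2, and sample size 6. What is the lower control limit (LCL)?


LCL = 104.4 - 3 * 5.2 / sqrt(6)

98.03


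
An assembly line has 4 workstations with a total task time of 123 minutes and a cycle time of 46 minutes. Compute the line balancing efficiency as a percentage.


Formula: Efficiency = Sum of Task Times / (N_stations * CT) * 100
Total station capacity = 4 stations * 46 min = 184 min
Efficiency = 123 / 184 * 100 = 66.8%

66.8%


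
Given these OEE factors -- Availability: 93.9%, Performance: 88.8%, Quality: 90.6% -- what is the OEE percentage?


Formula: OEE = Availability * Performance * Quality / 10000
A * P = 93.9% * 88.8% / 100 = 83.38%
OEE = 83.38% * 90.6% / 100 = 75.5%

75.5%


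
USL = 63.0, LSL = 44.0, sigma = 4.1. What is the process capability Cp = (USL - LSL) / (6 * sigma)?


Cp = (63.0 - 44.0) / (6 * 4.1)

0.77


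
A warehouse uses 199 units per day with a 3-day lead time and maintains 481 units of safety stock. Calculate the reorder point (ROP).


Formula: ROP = (Daily Demand * Lead Time) + Safety Stock
Demand during lead time = 199 * 3 = 597 units
ROP = 597 + 481 = 1078 units

1078 units


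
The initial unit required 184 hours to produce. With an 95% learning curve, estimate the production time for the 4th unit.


Formula: T_n = T_1 * (learning_rate)^(log2(n)) where learning_rate = rate/100
Doublings = log2(4) = 2
T_n = 184 * 0.95^2
T_n = 184 * 0.9025 = 166.1 hours

166.1 hours


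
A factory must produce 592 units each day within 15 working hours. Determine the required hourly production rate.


Formula: Production Rate = Daily Demand / Available Hours
Rate = 592 units/day / 15 hours/day
Rate = 39.5 units/hour

39.5 units/hour


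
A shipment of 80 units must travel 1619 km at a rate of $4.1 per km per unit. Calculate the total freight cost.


TC = dist * cost * units = 1619 * 4.1 * 80 = $531032.00

$531032.00


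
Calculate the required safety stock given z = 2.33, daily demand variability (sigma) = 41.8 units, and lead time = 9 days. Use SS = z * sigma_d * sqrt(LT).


Formula: SS = z * sigma_d * sqrt(LT)
sqrt(LT) = sqrt(9) = 3.0
SS = 2.33 * 41.8 * 3.0
SS = 292.2 units

292.2 units


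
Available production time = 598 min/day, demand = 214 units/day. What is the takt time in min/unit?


Formula: Takt Time = Available Production Time / Customer Demand
Takt = 598 min/day / 214 units/day
Takt = 2.79 min/unit

2.79 min/unit


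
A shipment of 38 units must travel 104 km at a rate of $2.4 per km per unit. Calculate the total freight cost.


TC = dist * cost * units = 104 * 2.4 * 38 = $9484.80

$9484.80


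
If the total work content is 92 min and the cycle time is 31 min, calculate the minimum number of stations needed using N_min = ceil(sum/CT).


Formula: N_min = ceil(Sum of Task Times / Cycle Time)
N_min = ceil(92 min / 31 min) = ceil(2.9677)
N_min = 3 stations

3


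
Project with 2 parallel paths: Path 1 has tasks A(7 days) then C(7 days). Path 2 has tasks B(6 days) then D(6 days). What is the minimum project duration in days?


Path 1 = 7 + 7 = 14 days
Path 2 = 6 + 6 = 12 days
Duration = max(14, 12) = 14 days

14 days


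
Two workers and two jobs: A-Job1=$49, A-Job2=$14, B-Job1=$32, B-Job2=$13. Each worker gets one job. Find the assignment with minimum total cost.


Option 1: A->1 + B->2 = $49 + $13 = $62
Option 2: A->2 + B->1 = $14 + $32 = $46
Min cost = min($62, $46) = $46

$46


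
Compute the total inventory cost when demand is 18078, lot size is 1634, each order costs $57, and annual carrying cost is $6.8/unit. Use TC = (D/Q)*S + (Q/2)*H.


TC = 18078/1634 * 57 + 1634/2 * 6.8

$6186.23


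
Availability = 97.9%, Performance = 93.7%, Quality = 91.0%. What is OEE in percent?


Formula: OEE = Availability * Performance * Quality / 10000
A * P = 97.9% * 93.7% / 100 = 91.73%
OEE = 91.73% * 91.0% / 100 = 83.5%

83.5%


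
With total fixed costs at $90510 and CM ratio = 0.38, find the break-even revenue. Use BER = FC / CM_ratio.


Formula: BER = Fixed Costs / Contribution Margin Ratio
BER = $90510 / 0.38
BER = $238184.21 (to the nearest cent)

$238184.21


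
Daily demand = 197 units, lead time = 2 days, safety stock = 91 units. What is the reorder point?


Formula: ROP = (Daily Demand * Lead Time) + Safety Stock
Demand during lead time = 197 * 2 = 394 units
ROP = 394 + 91 = 485 units

485 units


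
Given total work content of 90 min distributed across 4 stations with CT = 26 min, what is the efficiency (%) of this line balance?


Formula: Efficiency = Sum of Task Times / (N_stations * CT) * 100
Total station capacity = 4 stations * 26 min = 104 min
Efficiency = 90 / 104 * 100 = 86.5%

86.5%


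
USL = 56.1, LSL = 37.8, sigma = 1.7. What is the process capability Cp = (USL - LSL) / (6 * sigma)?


Cp = (56.1 - 37.8) / (6 * 1.7)

1.79


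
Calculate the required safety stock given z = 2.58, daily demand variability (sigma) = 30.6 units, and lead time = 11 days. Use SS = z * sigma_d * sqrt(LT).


Formula: SS = z * sigma_d * sqrt(LT)
sqrt(LT) = sqrt(11) = 3.3166
SS = 2.58 * 30.6 * 3.3166
SS = 261.8 units

261.8 units


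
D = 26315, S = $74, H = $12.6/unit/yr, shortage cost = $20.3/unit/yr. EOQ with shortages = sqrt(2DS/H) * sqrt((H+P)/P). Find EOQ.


Formula: EOQ* = sqrt(2DS/H) * sqrt((H+P)/P)
Base EOQ = sqrt(2*26315*74/12.6) = 555.96 units
Correction = sqrt((12.6+20.3)/20.3) = 1.27306
EOQ* = 555.96 * 1.27306 = 707.8 units

707.8 units


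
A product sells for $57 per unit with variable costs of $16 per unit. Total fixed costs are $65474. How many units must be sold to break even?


Formula: BEQ = Fixed Costs / (Price - Variable Cost)
Contribution margin = $57 - $16 = $41/unit
BEQ = ceil($65474 / $41/unit) = ceil(1596.93) = 1597 units

1597 units


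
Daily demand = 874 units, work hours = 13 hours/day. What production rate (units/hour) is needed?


Formula: Production Rate = Daily Demand / Available Hours
Rate = 874 units/day / 13 hours/day
Rate = 67.2 units/hour

67.2 units/hour


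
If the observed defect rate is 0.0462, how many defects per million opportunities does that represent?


DPMO = defect_rate * 1000000 = 0.0462 * 1000000

46200


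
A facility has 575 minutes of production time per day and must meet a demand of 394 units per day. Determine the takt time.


Formula: Takt Time = Available Production Time / Customer Demand
Takt = 575 min/day / 394 units/day
Takt = 1.46 min/unit

1.46 min/unit


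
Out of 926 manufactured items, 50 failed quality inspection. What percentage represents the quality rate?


Formula: Quality Rate = Good Pieces / Total Pieces * 100
Good pieces = 926 - 50 = 876
QR = 876 / 926 * 100 = 94.6%

94.6%


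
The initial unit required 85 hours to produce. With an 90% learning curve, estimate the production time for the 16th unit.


Formula: T_n = T_1 * (learning_rate)^(log2(n)) where learning_rate = rate/100
Doublings = log2(16) = 4
T_n = 85 * 0.9^4
T_n = 85 * 0.6561 = 55.8 hours

55.8 hours


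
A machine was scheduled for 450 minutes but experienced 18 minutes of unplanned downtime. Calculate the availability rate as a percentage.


Formula: Availability = (Planned Time - Downtime) / Planned Time * 100
Uptime = 450 - 18 = 432 min
Availability = 432 / 450 * 100 = 96.0%

96.0%


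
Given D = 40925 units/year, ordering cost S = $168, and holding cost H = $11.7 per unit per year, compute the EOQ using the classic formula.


Formula: EOQ = sqrt(2 * D * S / H)
Numerator: 2 * 40925 * 168 = 13750800
2DS/H = 13750800 / 11.7 = 1175282.1
EOQ = sqrt(1175282.1) = 1084.1 units

1084.1 units


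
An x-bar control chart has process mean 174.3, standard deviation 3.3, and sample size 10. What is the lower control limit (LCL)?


LCL = 174.3 - 3 * 3.3 / sqrt(10)

171.17


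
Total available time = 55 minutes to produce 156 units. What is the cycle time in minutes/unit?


Formula: CT = Available Time / Number of Units
CT = 55 min / 156 units
CT = 0.35 min/unit

0.35 min/unit


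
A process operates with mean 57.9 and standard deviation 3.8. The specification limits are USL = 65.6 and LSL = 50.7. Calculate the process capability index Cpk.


Cpu = (65.6 - 57.9) / (3 * 3.8) = 0.68
Cpl = (57.9 - 50.7) / (3 * 3.8) = 0.63
Cpk = min(0.68, 0.63) = 0.63

0.63


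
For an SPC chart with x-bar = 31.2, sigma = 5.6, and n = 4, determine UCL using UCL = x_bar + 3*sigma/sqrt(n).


UCL = 31.2 + 3 * 5.6 / sqrt(4)

39.6


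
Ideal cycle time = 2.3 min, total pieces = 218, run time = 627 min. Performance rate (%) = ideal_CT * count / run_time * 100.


Formula: Performance = (Ideal CT * Total Count) / Run Time * 100
Ideal output time = 2.3 * 218 = 501.4 min
Performance = 501.4 / 627 * 100 = 80.0%

80.0%


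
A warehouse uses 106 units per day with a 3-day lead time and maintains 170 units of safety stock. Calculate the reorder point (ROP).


Formula: ROP = (Daily Demand * Lead Time) + Safety Stock
Demand during lead time = 106 * 3 = 318 units
ROP = 318 + 170 = 488 units

488 units


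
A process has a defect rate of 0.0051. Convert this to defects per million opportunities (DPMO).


DPMO = defect_rate * 1000000 = 0.0051 * 1000000

5100


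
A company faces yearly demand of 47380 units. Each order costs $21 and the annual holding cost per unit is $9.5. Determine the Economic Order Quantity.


Formula: EOQ = sqrt(2 * D * S / H)
Numerator: 2 * 47380 * 21 = 1989960
2DS/H = 1989960 / 9.5 = 209469.5
EOQ = sqrt(209469.5) = 457.7 units

457.7 units


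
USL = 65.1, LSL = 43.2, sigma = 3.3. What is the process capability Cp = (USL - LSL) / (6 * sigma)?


Cp = (65.1 - 43.2) / (6 * 3.3)

1.11


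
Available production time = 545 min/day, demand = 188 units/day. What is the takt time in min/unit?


Formula: Takt Time = Available Production Time / Customer Demand
Takt = 545 min/day / 188 units/day
Takt = 2.9 min/unit

2.9 min/unit


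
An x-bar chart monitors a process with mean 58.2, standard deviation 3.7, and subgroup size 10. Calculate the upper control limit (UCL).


UCL = 58.2 + 3 * 3.7 / sqrt(10)

61.71


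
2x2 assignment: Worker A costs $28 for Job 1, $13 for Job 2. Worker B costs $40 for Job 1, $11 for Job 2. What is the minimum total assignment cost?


Option 1: A->1 + B->2 = $28 + $11 = $39
Option 2: A->2 + B->1 = $13 + $40 = $53
Min cost = min($39, $53) = $39

$39


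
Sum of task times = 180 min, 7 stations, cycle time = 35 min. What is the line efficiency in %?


Formula: Efficiency = Sum of Task Times / (N_stations * CT) * 100
Total station capacity = 7 stations * 35 min = 245 min
Efficiency = 180 / 245 * 100 = 73.5%

73.5%


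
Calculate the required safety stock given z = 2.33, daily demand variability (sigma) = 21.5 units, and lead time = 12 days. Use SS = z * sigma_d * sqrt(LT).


Formula: SS = z * sigma_d * sqrt(LT)
sqrt(LT) = sqrt(12) = 3.4641
SS = 2.33 * 21.5 * 3.4641
SS = 173.5 units

173.5 units


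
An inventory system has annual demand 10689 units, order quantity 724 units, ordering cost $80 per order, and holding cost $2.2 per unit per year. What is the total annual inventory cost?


TC = 10689/724 * 80 + 724/2 * 2.2

$1977.50


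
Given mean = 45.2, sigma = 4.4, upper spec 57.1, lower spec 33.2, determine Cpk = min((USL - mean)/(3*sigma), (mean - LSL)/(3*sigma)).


Cpu = (57.1 - 45.2) / (3 * 4.4) = 0.9
Cpl = (45.2 - 33.2) / (3 * 4.4) = 0.91
Cpk = min(0.9, 0.91) = 0.9

0.9


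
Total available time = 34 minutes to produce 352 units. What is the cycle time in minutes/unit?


Formula: CT = Available Time / Number of Units
CT = 34 min / 352 units
CT = 0.1 min/unit

0.1 min/unit


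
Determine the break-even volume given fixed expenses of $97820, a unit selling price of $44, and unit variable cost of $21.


Formula: BEQ = Fixed Costs / (Price - Variable Cost)
Contribution margin = $44 - $21 = $23/unit
BEQ = ceil($97820 / $23/unit) = ceil(4253.04) = 4254 units

4254 units


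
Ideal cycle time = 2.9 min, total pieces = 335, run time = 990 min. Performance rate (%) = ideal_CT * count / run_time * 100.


Formula: Performance = (Ideal CT * Total Count) / Run Time * 100
Ideal output time = 2.9 * 335 = 971.5 min
Performance = 971.5 / 990 * 100 = 98.1%

98.1%


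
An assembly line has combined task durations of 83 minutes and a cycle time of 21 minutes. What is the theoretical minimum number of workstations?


Formula: N_min = ceil(Sum of Task Times / Cycle Time)
N_min = ceil(83 min / 21 min) = ceil(3.9524)
N_min = 4 stations

4


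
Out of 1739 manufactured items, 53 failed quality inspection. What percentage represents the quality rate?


Formula: Quality Rate = Good Pieces / Total Pieces * 100
Good pieces = 1739 - 53 = 1686
QR = 1686 / 1739 * 100 = 97.0%

97.0%


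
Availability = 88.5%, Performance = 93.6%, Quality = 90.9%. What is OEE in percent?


Formula: OEE = Availability * Performance * Quality / 10000
A * P = 88.5% * 93.6% / 100 = 82.84%
OEE = 82.84% * 90.9% / 100 = 75.3%

75.3%


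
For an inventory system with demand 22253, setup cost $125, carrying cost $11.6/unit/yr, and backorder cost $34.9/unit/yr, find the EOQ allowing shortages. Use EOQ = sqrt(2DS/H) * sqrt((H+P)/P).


Formula: EOQ* = sqrt(2DS/H) * sqrt((H+P)/P)
Base EOQ = sqrt(2*22253*125/11.6) = 692.52 units
Correction = sqrt((11.6+34.9)/34.9) = 1.15429
EOQ* = 692.52 * 1.15429 = 799.4 units

799.4 units


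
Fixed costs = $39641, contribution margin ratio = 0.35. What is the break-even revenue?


Formula: BER = Fixed Costs / Contribution Margin Ratio
BER = $39641 / 0.35
BER = $113260.00 (to the nearest cent)

$113260.00


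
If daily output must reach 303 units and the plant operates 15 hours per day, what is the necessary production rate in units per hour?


Formula: Production Rate = Daily Demand / Available Hours
Rate = 303 units/day / 15 hours/day
Rate = 20.2 units/hour

20.2 units/hour


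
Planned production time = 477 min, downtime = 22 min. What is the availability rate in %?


Formula: Availability = (Planned Time - Downtime) / Planned Time * 100
Uptime = 477 - 22 = 455 min
Availability = 455 / 477 * 100 = 95.4%

95.4%


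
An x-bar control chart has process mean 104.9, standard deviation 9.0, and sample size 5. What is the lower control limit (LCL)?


LCL = 104.9 - 3 * 9.0 / sqrt(5)

92.83


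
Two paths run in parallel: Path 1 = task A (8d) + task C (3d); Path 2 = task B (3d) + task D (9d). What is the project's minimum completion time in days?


Path 1 = 8 + 3 = 11 days
Path 2 = 3 + 9 = 12 days
Duration = max(11, 12) = 12 days

12 days


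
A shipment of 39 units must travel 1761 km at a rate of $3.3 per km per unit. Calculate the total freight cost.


TC = dist * cost * units = 1761 * 3.3 * 39 = $226640.70

$226640.70


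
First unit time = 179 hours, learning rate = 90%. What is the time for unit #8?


Formula: T_n = T_1 * (learning_rate)^(log2(n)) where learning_rate = rate/100
Doublings = log2(8) = 3
T_n = 179 * 0.9^3
T_n = 179 * 0.729 = 130.5 hours

130.5 hours


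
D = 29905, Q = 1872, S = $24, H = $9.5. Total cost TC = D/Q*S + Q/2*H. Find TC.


TC = 29905/1872 * 24 + 1872/2 * 9.5

$9275.40


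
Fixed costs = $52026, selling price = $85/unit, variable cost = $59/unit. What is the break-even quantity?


Formula: BEQ = Fixed Costs / (Price - Variable Cost)
Contribution margin = $85 - $59 = $26/unit
BEQ = ceil($52026 / $26/unit) = ceil(2001.0) = 2001 units

2001 units


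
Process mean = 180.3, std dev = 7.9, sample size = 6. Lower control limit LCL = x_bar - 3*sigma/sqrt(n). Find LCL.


LCL = 180.3 - 3 * 7.9 / sqrt(6)

170.62


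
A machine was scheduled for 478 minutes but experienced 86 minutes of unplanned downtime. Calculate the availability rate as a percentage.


Formula: Availability = (Planned Time - Downtime) / Planned Time * 100
Uptime = 478 - 86 = 392 min
Availability = 392 / 478 * 100 = 82.0%

82.0%


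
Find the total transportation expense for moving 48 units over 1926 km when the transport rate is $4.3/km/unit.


TC = dist * cost * units = 1926 * 4.3 * 48 = $397526.40

$397526.40


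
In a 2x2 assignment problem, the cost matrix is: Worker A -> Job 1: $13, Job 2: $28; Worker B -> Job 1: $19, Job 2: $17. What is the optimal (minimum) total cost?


Option 1: A->1 + B->2 = $13 + $17 = $30
Option 2: A->2 + B->1 = $28 + $19 = $47
Min cost = min($30, $47) = $30

$30


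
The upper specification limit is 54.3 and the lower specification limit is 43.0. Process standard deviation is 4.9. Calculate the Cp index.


Cp = (54.3 - 43.0) / (6 * 4.9)

0.38


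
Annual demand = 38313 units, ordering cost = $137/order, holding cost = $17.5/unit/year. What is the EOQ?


Formula: EOQ = sqrt(2 * D * S / H)
Numerator: 2 * 38313 * 137 = 10497762
2DS/H = 10497762 / 17.5 = 599872.1
EOQ = sqrt(599872.1) = 774.5 units

774.5 units


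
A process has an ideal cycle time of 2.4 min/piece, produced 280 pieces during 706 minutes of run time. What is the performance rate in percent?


Formula: Performance = (Ideal CT * Total Count) / Run Time * 100
Ideal output time = 2.4 * 280 = 672.0 min
Performance = 672.0 / 706 * 100 = 95.2%

95.2%


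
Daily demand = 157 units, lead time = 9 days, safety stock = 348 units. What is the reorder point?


Formula: ROP = (Daily Demand * Lead Time) + Safety Stock
Demand during lead time = 157 * 9 = 1413 units
ROP = 1413 + 348 = 1761 units

1761 units


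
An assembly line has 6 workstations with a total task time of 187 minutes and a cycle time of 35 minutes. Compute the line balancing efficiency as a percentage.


Formula: Efficiency = Sum of Task Times / (N_stations * CT) * 100
Total station capacity = 6 stations * 35 min = 210 min
Efficiency = 187 / 210 * 100 = 89.0%

89.0%


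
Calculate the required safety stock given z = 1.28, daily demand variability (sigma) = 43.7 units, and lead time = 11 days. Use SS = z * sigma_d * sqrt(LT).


Formula: SS = z * sigma_d * sqrt(LT)
sqrt(LT) = sqrt(11) = 3.3166
SS = 1.28 * 43.7 * 3.3166
SS = 185.5 units

185.5 units


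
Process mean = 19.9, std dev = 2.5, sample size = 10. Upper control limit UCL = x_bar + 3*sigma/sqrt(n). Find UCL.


UCL = 19.9 + 3 * 2.5 / sqrt(10)

22.27


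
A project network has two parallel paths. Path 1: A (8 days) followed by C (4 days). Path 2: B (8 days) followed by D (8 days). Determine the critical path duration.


Path 1 = 8 + 4 = 12 days
Path 2 = 8 + 8 = 16 days
Duration = max(12, 16) = 16 days

16 days


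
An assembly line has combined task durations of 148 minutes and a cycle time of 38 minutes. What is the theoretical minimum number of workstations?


Formula: N_min = ceil(Sum of Task Times / Cycle Time)
N_min = ceil(148 min / 38 min) = ceil(3.8947)
N_min = 4 stations

4


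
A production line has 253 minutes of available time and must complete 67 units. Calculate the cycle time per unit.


Formula: CT = Available Time / Number of Units
CT = 253 min / 67 units
CT = 3.78 min/unit

3.78 min/unit


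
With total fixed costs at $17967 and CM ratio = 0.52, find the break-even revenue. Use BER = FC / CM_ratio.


Formula: BER = Fixed Costs / Contribution Margin Ratio
BER = $17967 / 0.52
BER = $34551.92 (to the nearest cent)

$34551.92


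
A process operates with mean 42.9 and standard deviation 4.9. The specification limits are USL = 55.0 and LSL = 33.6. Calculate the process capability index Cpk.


Cpu = (55.0 - 42.9) / (3 * 4.9) = 0.82
Cpl = (42.9 - 33.6) / (3 * 4.9) = 0.63
Cpk = min(0.82, 0.63) = 0.63

0.63


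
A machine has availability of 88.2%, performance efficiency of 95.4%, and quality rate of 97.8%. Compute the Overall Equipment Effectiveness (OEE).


Formula: OEE = Availability * Performance * Quality / 10000
A * P = 88.2% * 95.4% / 100 = 84.14%
OEE = 84.14% * 97.8% / 100 = 82.3%

82.3%


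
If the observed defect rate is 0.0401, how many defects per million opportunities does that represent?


DPMO = defect_rate * 1000000 = 0.0401 * 1000000

40100


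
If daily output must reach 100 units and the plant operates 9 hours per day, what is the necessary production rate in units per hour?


Formula: Production Rate = Daily Demand / Available Hours
Rate = 100 units/day / 9 hours/day
Rate = 11.1 units/hour

11.1 units/hour


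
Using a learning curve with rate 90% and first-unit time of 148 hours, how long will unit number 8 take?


Formula: T_n = T_1 * (learning_rate)^(log2(n)) where learning_rate = rate/100
Doublings = log2(8) = 3
T_n = 148 * 0.9^3
T_n = 148 * 0.729 = 107.9 hours

107.9 hours


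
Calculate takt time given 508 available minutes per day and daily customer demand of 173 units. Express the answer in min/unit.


Formula: Takt Time = Available Production Time / Customer Demand
Takt = 508 min/day / 173 units/day
Takt = 2.94 min/unit

2.94 min/unit


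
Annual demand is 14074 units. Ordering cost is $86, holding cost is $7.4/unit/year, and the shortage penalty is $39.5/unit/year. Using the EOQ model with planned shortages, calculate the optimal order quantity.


Formula: EOQ* = sqrt(2DS/H) * sqrt((H+P)/P)
Base EOQ = sqrt(2*14074*86/7.4) = 571.95 units
Correction = sqrt((7.4+39.5)/39.5) = 1.08965
EOQ* = 571.95 * 1.08965 = 623.2 units

623.2 units


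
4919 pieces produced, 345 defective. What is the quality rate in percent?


Formula: Quality Rate = Good Pieces / Total Pieces * 100
Good pieces = 4919 - 345 = 4574
QR = 4574 / 4919 * 100 = 93.0%

93.0%


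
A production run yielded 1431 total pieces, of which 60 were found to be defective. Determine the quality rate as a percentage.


Formula: Quality Rate = Good Pieces / Total Pieces * 100
Good pieces = 1431 - 60 = 1371
QR = 1371 / 1431 * 100 = 95.8%

95.8%


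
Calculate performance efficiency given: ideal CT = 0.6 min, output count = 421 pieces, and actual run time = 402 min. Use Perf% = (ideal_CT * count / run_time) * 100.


Formula: Performance = (Ideal CT * Total Count) / Run Time * 100
Ideal output time = 0.6 * 421 = 252.6 min
Performance = 252.6 / 402 * 100 = 62.8%

62.8%


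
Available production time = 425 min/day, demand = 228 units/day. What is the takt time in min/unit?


Formula: Takt Time = Available Production Time / Customer Demand
Takt = 425 min/day / 228 units/day
Takt = 1.86 min/unit

1.86 min/unit


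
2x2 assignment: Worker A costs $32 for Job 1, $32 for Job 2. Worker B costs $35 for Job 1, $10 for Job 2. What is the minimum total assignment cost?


Option 1: A->1 + B->2 = $32 + $10 = $42
Option 2: A->2 + B->1 = $32 + $35 = $67
Min cost = min($42, $67) = $42

$42


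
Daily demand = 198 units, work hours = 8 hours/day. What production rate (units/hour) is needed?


Formula: Production Rate = Daily Demand / Available Hours
Rate = 198 units/day / 8 hours/day
Rate = 24.8 units/hour

24.8 units/hour


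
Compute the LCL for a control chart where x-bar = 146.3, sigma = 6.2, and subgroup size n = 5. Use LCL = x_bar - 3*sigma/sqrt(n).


LCL = 146.3 - 3 * 6.2 / sqrt(5)

137.98


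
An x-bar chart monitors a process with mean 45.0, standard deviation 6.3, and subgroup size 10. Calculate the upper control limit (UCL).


UCL = 45.0 + 3 * 6.3 / sqrt(10)

50.98


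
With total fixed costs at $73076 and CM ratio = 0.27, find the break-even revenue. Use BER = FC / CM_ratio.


Formula: BER = Fixed Costs / Contribution Margin Ratio
BER = $73076 / 0.27
BER = $270651.85 (to the nearest cent)

$270651.85


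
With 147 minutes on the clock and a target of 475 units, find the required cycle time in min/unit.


Formula: CT = Available Time / Number of Units
CT = 147 min / 475 units
CT = 0.31 min/unit

0.31 min/unit


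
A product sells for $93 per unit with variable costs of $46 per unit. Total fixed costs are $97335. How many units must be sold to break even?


Formula: BEQ = Fixed Costs / (Price - Variable Cost)
Contribution margin = $93 - $46 = $47/unit
BEQ = ceil($97335 / $47/unit) = ceil(2070.96) = 2071 units

2071 units


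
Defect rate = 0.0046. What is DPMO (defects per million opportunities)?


DPMO = defect_rate * 1000000 = 0.0046 * 1000000

4600


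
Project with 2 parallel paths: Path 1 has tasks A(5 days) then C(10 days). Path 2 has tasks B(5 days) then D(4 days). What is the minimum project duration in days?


Path 1 = 5 + 10 = 15 days
Path 2 = 5 + 4 = 9 days
Duration = max(15, 9) = 15 days

15 days


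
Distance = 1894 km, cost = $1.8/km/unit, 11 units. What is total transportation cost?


TC = dist * cost * units = 1894 * 1.8 * 11 = $37501.20

$37501.20


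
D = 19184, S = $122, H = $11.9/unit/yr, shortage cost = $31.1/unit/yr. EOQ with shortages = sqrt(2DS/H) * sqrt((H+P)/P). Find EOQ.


Formula: EOQ* = sqrt(2DS/H) * sqrt((H+P)/P)
Base EOQ = sqrt(2*19184*122/11.9) = 627.18 units
Correction = sqrt((11.9+31.1)/31.1) = 1.17586
EOQ* = 627.18 * 1.17586 = 737.5 units

737.5 units


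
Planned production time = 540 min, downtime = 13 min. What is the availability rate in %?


Formula: Availability = (Planned Time - Downtime) / Planned Time * 100
Uptime = 540 - 13 = 527 min
Availability = 527 / 540 * 100 = 97.6%

97.6%
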